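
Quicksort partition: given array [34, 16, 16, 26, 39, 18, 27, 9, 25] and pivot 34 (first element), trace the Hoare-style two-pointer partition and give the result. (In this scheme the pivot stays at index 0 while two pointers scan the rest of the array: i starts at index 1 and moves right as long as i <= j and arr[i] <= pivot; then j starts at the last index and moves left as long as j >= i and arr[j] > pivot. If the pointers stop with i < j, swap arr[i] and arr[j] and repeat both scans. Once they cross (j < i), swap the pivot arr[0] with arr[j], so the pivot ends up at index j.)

Hoare-style two-pointer partition with pivot = 34:

Initial array: [34, 16, 16, 26, 39, 18, 27, 9, 25]

Pointers start at i = 1, j = 8.
i stops at index 4 (arr[4]=39 > 34), j stops at index 8 (arr[8]=25 <= 34): swap arr[4] and arr[8], array becomes [34, 16, 16, 26, 25, 18, 27, 9, 39]
i ends at 8, j ends at 7: the pointers have crossed (j < i), so scanning stops.

Swap pivot arr[0] with arr[7] to place pivot at position 7: [9, 16, 16, 26, 25, 18, 27, 34, 39]
Pivot position: 7

After partitioning with pivot 34, the array becomes [9, 16, 16, 26, 25, 18, 27, 34, 39]. The pivot is placed at index 7. All elements to the left of the pivot are <= 34, and all elements to the right are > 34.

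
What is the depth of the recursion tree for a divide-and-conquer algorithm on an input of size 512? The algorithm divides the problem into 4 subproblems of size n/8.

For divide and conquer with division factor 8:

Problem sizes at each level:
Level 0: 512
Level 1: 64
Level 2: 8
Level 3: 1

The root is level 0 and the size-1 base case is level 3 (the tree spans levels 0 through 3, i.e. 4 levels counting the root), so the depth is the number of divisions: log_8(512) = 3

The recursion tree depth is log_8(512) = 3. At each level, the problem size is divided by 8, so it takes 3 divisions to reduce to a base case of size 1. The algorithm makes 4 recursive calls at each level.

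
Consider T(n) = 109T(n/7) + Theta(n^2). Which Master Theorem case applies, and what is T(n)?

Master Theorem for T(n) = 109T(n/7) + O(n^2):

a = 109, b = 7, c = 2
log_b(a) = log_7(109) = 2.4109

Case 1: c = 2 < log_7(109) = 2.4109
T(n) = O(n^(log_7 109))

For T(n) = 109T(n/7) + O(n^2): log_7(109) = 2.4109. This is Case 1 of the Master Theorem (c < log_b(a), work dominated by leaves), giving O(n^(log_7 109)).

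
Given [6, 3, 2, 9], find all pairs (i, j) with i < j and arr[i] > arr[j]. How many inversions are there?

Finding inversions in [6, 3, 2, 9]:

(0, 1): arr[0]=6 > arr[1]=3
(0, 2): arr[0]=6 > arr[2]=2
(1, 2): arr[1]=3 > arr[2]=2

Total inversions: 3

The array has 3 inversion(s): (0,1), (0,2), (1,2). Each pair (i,j) satisfies i < j and arr[i] > arr[j].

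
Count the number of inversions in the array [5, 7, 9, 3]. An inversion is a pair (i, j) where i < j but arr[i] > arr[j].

Finding inversions in [5, 7, 9, 3]:

(0, 3): arr[0]=5 > arr[3]=3
(1, 3): arr[1]=7 > arr[3]=3
(2, 3): arr[2]=9 > arr[3]=3

Total inversions: 3

The array has 3 inversion(s): (0,3), (1,3), (2,3). Each pair (i,j) satisfies i < j and arr[i] > arr[j].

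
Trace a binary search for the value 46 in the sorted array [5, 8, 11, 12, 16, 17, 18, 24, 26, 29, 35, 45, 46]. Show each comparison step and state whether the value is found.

Binary search for 46 in [5, 8, 11, 12, 16, 17, 18, 24, 26, 29, 35, 45, 46]:

lo=0, hi=12, mid=6, arr[mid]=18 -> 18 < 46, search right half
lo=7, hi=12, mid=9, arr[mid]=29 -> 29 < 46, search right half
lo=10, hi=12, mid=11, arr[mid]=45 -> 45 < 46, search right half
lo=12, hi=12, mid=12, arr[mid]=46 -> Found target at index 12!

Binary search finds 46 at index 12 after 4 comparisons. The search repeatedly halves the search space by comparing with the middle element.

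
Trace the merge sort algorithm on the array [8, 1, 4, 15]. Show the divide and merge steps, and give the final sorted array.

Merge sort trace:

Split: [8, 1, 4, 15] -> [8, 1] and [4, 15]
  Split: [8, 1] -> [8] and [1]
  Merge: [8] + [1] -> [1, 8]
  Split: [4, 15] -> [4] and [15]
  Merge: [4] + [15] -> [4, 15]
Merge: [1, 8] + [4, 15] -> [1, 4, 8, 15]

Final sorted array: [1, 4, 8, 15]

The merge sort proceeds by recursively splitting the array and merging sorted halves.
After all merges, the sorted array is [1, 4, 8, 15].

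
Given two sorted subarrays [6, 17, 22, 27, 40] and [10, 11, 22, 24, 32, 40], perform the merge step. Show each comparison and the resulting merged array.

Merging process:

Compare 6 vs 10: take 6 from left. Merged: [6]
Compare 17 vs 10: take 10 from right. Merged: [6, 10]
Compare 17 vs 11: take 11 from right. Merged: [6, 10, 11]
Compare 17 vs 22: take 17 from left. Merged: [6, 10, 11, 17]
Compare 22 vs 22: take 22 from left. Merged: [6, 10, 11, 17, 22]
Compare 27 vs 22: take 22 from right. Merged: [6, 10, 11, 17, 22, 22]
Compare 27 vs 24: take 24 from right. Merged: [6, 10, 11, 17, 22, 22, 24]
Compare 27 vs 32: take 27 from left. Merged: [6, 10, 11, 17, 22, 22, 24, 27]
Compare 40 vs 32: take 32 from right. Merged: [6, 10, 11, 17, 22, 22, 24, 27, 32]
Compare 40 vs 40: take 40 from left. Merged: [6, 10, 11, 17, 22, 22, 24, 27, 32, 40]
Append remaining from right: [40]. Merged: [6, 10, 11, 17, 22, 22, 24, 27, 32, 40, 40]

Final merged array: [6, 10, 11, 17, 22, 22, 24, 27, 32, 40, 40]
Total comparisons: 10

The merged array is [6, 10, 11, 17, 22, 22, 24, 27, 32, 40, 40], requiring 10 comparisons. The merge step runs in O(n) time where n is the total number of elements.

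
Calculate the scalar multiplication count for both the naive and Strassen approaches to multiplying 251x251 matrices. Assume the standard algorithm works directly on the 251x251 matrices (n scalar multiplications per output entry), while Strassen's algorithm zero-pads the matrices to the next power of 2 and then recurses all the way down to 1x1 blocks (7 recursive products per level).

Matrix multiplication for 251x251 matrices:

Strassen's algorithm requires power-of-2 dimensions. Pad 251x251 to 256x256 (next power of 2).

Standard algorithm: 251^3 = 15813251 multiplications
Strassen's algorithm: 7^(log2(256)) = 7^8 = 5764801 multiplications
Savings: 15813251 - 5764801 = 10048450 multiplications

Standard: 15813251 multiplications (251^3). Strassen: 5764801 multiplications (7^8, after padding to 256x256). Strassen reduces 8 recursive multiplications to 7 at each level.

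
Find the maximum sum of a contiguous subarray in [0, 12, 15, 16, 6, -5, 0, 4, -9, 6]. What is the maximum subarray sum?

Using Kadane's algorithm on [0, 12, 15, 16, 6, -5, 0, 4, -9, 6]:

Scanning through the array:
Position 1 (value 12): max_ending_here = 12, max_so_far = 12
Position 2 (value 15): max_ending_here = 27, max_so_far = 27
Position 3 (value 16): max_ending_here = 43, max_so_far = 43
Position 4 (value 6): max_ending_here = 49, max_so_far = 49
Position 5 (value -5): max_ending_here = 44, max_so_far = 49
Position 6 (value 0): max_ending_here = 44, max_so_far = 49
Position 7 (value 4): max_ending_here = 48, max_so_far = 49
Position 8 (value -9): max_ending_here = 39, max_so_far = 49
Position 9 (value 6): max_ending_here = 45, max_so_far = 49

Maximum subarray: [0, 12, 15, 16, 6]
Maximum sum: 49

The maximum subarray is [0, 12, 15, 16, 6] with sum 49. This subarray runs from index 0 to index 4.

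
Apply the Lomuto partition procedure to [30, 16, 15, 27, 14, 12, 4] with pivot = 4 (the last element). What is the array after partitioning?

Lomuto partition with pivot = 4:

Initial array: [30, 16, 15, 27, 14, 12, 4]

arr[0]=30 > 4: no swap
arr[1]=16 > 4: no swap
arr[2]=15 > 4: no swap
arr[3]=27 > 4: no swap
arr[4]=14 > 4: no swap
arr[5]=12 > 4: no swap

Place pivot at position 0: [4, 16, 15, 27, 14, 12, 30]
Pivot position: 0

After partitioning with pivot 4, the array becomes [4, 16, 15, 27, 14, 12, 30]. The pivot is placed at index 0. All elements to the left of the pivot are <= 4, and all elements to the right are > 4.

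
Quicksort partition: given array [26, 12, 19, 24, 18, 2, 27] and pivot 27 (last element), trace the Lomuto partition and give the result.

Lomuto partition with pivot = 27:

Initial array: [26, 12, 19, 24, 18, 2, 27]

arr[0]=26 <= 27: swap with position 0, array becomes [26, 12, 19, 24, 18, 2, 27]
arr[1]=12 <= 27: swap with position 1, array becomes [26, 12, 19, 24, 18, 2, 27]
arr[2]=19 <= 27: swap with position 2, array becomes [26, 12, 19, 24, 18, 2, 27]
arr[3]=24 <= 27: swap with position 3, array becomes [26, 12, 19, 24, 18, 2, 27]
arr[4]=18 <= 27: swap with position 4, array becomes [26, 12, 19, 24, 18, 2, 27]
arr[5]=2 <= 27: swap with position 5, array becomes [26, 12, 19, 24, 18, 2, 27]

Place pivot at position 6: [26, 12, 19, 24, 18, 2, 27]
Pivot position: 6

After partitioning with pivot 27, the array becomes [26, 12, 19, 24, 18, 2, 27]. The pivot is placed at index 6. All elements to the left of the pivot are <= 27, and all elements to the right are > 27.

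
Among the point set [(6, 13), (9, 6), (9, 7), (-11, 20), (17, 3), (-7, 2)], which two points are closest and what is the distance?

Computing all pairwise distances among 6 points:

d((6, 13), (9, 6)) = 7.6158
d((6, 13), (9, 7)) = 6.7082
d((6, 13), (-11, 20)) = 18.3848
d((6, 13), (17, 3)) = 14.8661
d((6, 13), (-7, 2)) = 17.0294
d((9, 6), (9, 7)) = 1.0 <-- minimum
d((9, 6), (-11, 20)) = 24.4131
d((9, 6), (17, 3)) = 8.544
d((9, 6), (-7, 2)) = 16.4924
d((9, 7), (-11, 20)) = 23.8537
d((9, 7), (17, 3)) = 8.9443
d((9, 7), (-7, 2)) = 16.7631
d((-11, 20), (17, 3)) = 32.7567
d((-11, 20), (-7, 2)) = 18.4391
d((17, 3), (-7, 2)) = 24.0208

Closest pair: (9, 6) and (9, 7) with distance 1.0

The closest pair is (9, 6) and (9, 7) with Euclidean distance 1.0. For 6 points, brute-force pairwise comparison is shown above. For large n, the divide-and-conquer algorithm (sort by x, recurse on halves, check the dividing strip) achieves O(n log n).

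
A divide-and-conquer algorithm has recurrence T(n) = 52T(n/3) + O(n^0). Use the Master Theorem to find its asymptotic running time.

Master Theorem for T(n) = 52T(n/3) + O(n^0):

a = 52, b = 3, c = 0
log_b(a) = log_3(52) = 3.5966

Case 1: c = 0 < log_3(52) = 3.5966
T(n) = O(n^(log_3 52))

For T(n) = 52T(n/3) + O(n^0): log_3(52) = 3.5966. This is Case 1 of the Master Theorem (c < log_b(a), work dominated by leaves), giving O(n^(log_3 52)).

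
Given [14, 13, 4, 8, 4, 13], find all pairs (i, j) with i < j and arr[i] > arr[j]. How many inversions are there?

Finding inversions in [14, 13, 4, 8, 4, 13]:

(0, 1): arr[0]=14 > arr[1]=13
(0, 2): arr[0]=14 > arr[2]=4
(0, 3): arr[0]=14 > arr[3]=8
(0, 4): arr[0]=14 > arr[4]=4
(0, 5): arr[0]=14 > arr[5]=13
(1, 2): arr[1]=13 > arr[2]=4
(1, 3): arr[1]=13 > arr[3]=8
(1, 4): arr[1]=13 > arr[4]=4
(3, 4): arr[3]=8 > arr[4]=4

Total inversions: 9

The array has 9 inversion(s): (0,1), (0,2), (0,3), (0,4), (0,5), (1,2), (1,3), (1,4), (3,4). Each pair (i,j) satisfies i < j and arr[i] > arr[j].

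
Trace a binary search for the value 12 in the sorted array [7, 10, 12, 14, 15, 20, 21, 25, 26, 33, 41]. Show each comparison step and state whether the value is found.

Binary search for 12 in [7, 10, 12, 14, 15, 20, 21, 25, 26, 33, 41]:

lo=0, hi=10, mid=5, arr[mid]=20 -> 20 > 12, search left half
lo=0, hi=4, mid=2, arr[mid]=12 -> Found target at index 2!

Binary search finds 12 at index 2 after 2 comparisons. The search repeatedly halves the search space by comparing with the middle element.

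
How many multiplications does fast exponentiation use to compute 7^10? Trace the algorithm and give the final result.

Computing 7^10 by squaring (build up from 7^1; each line after the first costs one multiplication):

7^1 = 7
7^2 = (7^1)^2 = 7^2 = 49
7^4 = (7^2)^2 = 49^2 = 2401
7^5 = 7 * 7^4 = 7 * 2401 = 16807
7^10 = (7^5)^2 = 16807^2 = 282475249

Result: 282475249
Multiplications needed: 4 (4 lines after 7^1)

7^10 = 282475249. Using exponentiation by squaring, this requires 4 multiplications. The key idea: if the exponent is even, square the half-power; if odd, multiply by the base once.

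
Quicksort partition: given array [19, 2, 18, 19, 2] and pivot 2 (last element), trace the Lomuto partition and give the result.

Lomuto partition with pivot = 2:

Initial array: [19, 2, 18, 19, 2]

arr[0]=19 > 2: no swap
arr[1]=2 <= 2: swap with position 0, array becomes [2, 19, 18, 19, 2]
arr[2]=18 > 2: no swap
arr[3]=19 > 2: no swap

Place pivot at position 1: [2, 2, 18, 19, 19]
Pivot position: 1

After partitioning with pivot 2, the array becomes [2, 2, 18, 19, 19]. The pivot is placed at index 1. All elements to the left of the pivot are <= 2, and all elements to the right are > 2.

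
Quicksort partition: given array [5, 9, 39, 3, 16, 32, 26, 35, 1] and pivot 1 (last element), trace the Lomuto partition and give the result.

Lomuto partition with pivot = 1:

Initial array: [5, 9, 39, 3, 16, 32, 26, 35, 1]

arr[0]=5 > 1: no swap
arr[1]=9 > 1: no swap
arr[2]=39 > 1: no swap
arr[3]=3 > 1: no swap
arr[4]=16 > 1: no swap
arr[5]=32 > 1: no swap
arr[6]=26 > 1: no swap
arr[7]=35 > 1: no swap

Place pivot at position 0: [1, 9, 39, 3, 16, 32, 26, 35, 5]
Pivot position: 0

After partitioning with pivot 1, the array becomes [1, 9, 39, 3, 16, 32, 26, 35, 5]. The pivot is placed at index 0. All elements to the left of the pivot are <= 1, and all elements to the right are > 1.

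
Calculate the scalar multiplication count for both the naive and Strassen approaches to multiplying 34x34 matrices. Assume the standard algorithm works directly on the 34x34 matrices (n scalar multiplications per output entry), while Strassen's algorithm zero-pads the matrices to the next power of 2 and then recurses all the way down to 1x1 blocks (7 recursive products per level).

Matrix multiplication for 34x34 matrices:

Strassen's algorithm requires power-of-2 dimensions. Pad 34x34 to 64x64 (next power of 2).

Standard algorithm: 34^3 = 39304 multiplications
Strassen's algorithm: 7^(log2(64)) = 7^6 = 117649 multiplications
Difference: 39304 - 117649 = -78345 (Strassen uses MORE here due to padding overhead — for small or just-over-power-of-2 n, padding can outweigh the per-level savings)

Standard: 39304 multiplications (34^3). Strassen: 117649 multiplications (7^6, after padding to 64x64). Strassen reduces 8 recursive multiplications to 7 at each level.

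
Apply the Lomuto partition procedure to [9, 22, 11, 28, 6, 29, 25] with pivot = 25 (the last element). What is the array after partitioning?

Lomuto partition with pivot = 25:

Initial array: [9, 22, 11, 28, 6, 29, 25]

arr[0]=9 <= 25: swap with position 0, array becomes [9, 22, 11, 28, 6, 29, 25]
arr[1]=22 <= 25: swap with position 1, array becomes [9, 22, 11, 28, 6, 29, 25]
arr[2]=11 <= 25: swap with position 2, array becomes [9, 22, 11, 28, 6, 29, 25]
arr[3]=28 > 25: no swap
arr[4]=6 <= 25: swap with position 3, array becomes [9, 22, 11, 6, 28, 29, 25]
arr[5]=29 > 25: no swap

Place pivot at position 4: [9, 22, 11, 6, 25, 29, 28]
Pivot position: 4

After partitioning with pivot 25, the array becomes [9, 22, 11, 6, 25, 29, 28]. The pivot is placed at index 4. All elements to the left of the pivot are <= 25, and all elements to the right are > 25.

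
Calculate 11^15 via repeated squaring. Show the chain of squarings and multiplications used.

Computing 11^15 by squaring (build up from 11^1; each line after the first costs one multiplication):

11^1 = 11
11^2 = (11^1)^2 = 11^2 = 121
11^3 = 11 * 11^2 = 11 * 121 = 1331
11^6 = (11^3)^2 = 1331^2 = 1771561
11^7 = 11 * 11^6 = 11 * 1771561 = 19487171
11^14 = (11^7)^2 = 19487171^2 = 379749833583241
11^15 = 11 * 11^14 = 11 * 379749833583241 = 4177248169415651

Result: 4177248169415651
Multiplications needed: 6 (6 lines after 11^1)

11^15 = 4177248169415651. Using exponentiation by squaring, this requires 6 multiplications. The key idea: if the exponent is even, square the half-power; if odd, multiply by the base once.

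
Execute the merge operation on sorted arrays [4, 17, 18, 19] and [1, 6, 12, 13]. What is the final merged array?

Merging process:

Compare 4 vs 1: take 1 from right. Merged: [1]
Compare 4 vs 6: take 4 from left. Merged: [1, 4]
Compare 17 vs 6: take 6 from right. Merged: [1, 4, 6]
Compare 17 vs 12: take 12 from right. Merged: [1, 4, 6, 12]
Compare 17 vs 13: take 13 from right. Merged: [1, 4, 6, 12, 13]
Append remaining from left: [17, 18, 19]. Merged: [1, 4, 6, 12, 13, 17, 18, 19]

Final merged array: [1, 4, 6, 12, 13, 17, 18, 19]
Total comparisons: 5

The merged array is [1, 4, 6, 12, 13, 17, 18, 19], requiring 5 comparisons. The merge step runs in O(n) time where n is the total number of elements.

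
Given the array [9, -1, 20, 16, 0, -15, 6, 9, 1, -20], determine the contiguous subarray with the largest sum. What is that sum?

Using Kadane's algorithm on [9, -1, 20, 16, 0, -15, 6, 9, 1, -20]:

Scanning through the array:
Position 1 (value -1): max_ending_here = 8, max_so_far = 9
Position 2 (value 20): max_ending_here = 28, max_so_far = 28
Position 3 (value 16): max_ending_here = 44, max_so_far = 44
Position 4 (value 0): max_ending_here = 44, max_so_far = 44
Position 5 (value -15): max_ending_here = 29, max_so_far = 44
Position 6 (value 6): max_ending_here = 35, max_so_far = 44
Position 7 (value 9): max_ending_here = 44, max_so_far = 44
Position 8 (value 1): max_ending_here = 45, max_so_far = 45
Position 9 (value -20): max_ending_here = 25, max_so_far = 45

Maximum subarray: [9, -1, 20, 16, 0, -15, 6, 9, 1]
Maximum sum: 45

The maximum subarray is [9, -1, 20, 16, 0, -15, 6, 9, 1] with sum 45. This subarray runs from index 0 to index 8.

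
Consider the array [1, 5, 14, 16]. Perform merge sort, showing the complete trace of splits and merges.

Merge sort trace:

Split: [1, 5, 14, 16] -> [1, 5] and [14, 16]
  Split: [1, 5] -> [1] and [5]
  Merge: [1] + [5] -> [1, 5]
  Split: [14, 16] -> [14] and [16]
  Merge: [14] + [16] -> [14, 16]
Merge: [1, 5] + [14, 16] -> [1, 5, 14, 16]

Final sorted array: [1, 5, 14, 16]

The merge sort proceeds by recursively splitting the array and merging sorted halves.
After all merges, the sorted array is [1, 5, 14, 16].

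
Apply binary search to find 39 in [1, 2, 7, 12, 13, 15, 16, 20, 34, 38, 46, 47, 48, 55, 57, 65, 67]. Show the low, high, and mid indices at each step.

Binary search for 39 in [1, 2, 7, 12, 13, 15, 16, 20, 34, 38, 46, 47, 48, 55, 57, 65, 67]:

lo=0, hi=16, mid=8, arr[mid]=34 -> 34 < 39, search right half
lo=9, hi=16, mid=12, arr[mid]=48 -> 48 > 39, search left half
lo=9, hi=11, mid=10, arr[mid]=46 -> 46 > 39, search left half
lo=9, hi=9, mid=9, arr[mid]=38 -> 38 < 39, search right half
lo=10 > hi=9, target 39 not found

Binary search determines that 39 is not in the array after 4 comparisons. The search space was exhausted without finding the target.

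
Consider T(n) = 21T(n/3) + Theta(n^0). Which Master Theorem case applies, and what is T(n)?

Master Theorem for T(n) = 21T(n/3) + O(n^0):

a = 21, b = 3, c = 0
log_b(a) = log_3(21) = 2.7712

Case 1: c = 0 < log_3(21) = 2.7712
T(n) = O(n^(log_3 21))

For T(n) = 21T(n/3) + O(n^0): log_3(21) = 2.7712. This is Case 1 of the Master Theorem (c < log_b(a), work dominated by leaves), giving O(n^(log_3 21)).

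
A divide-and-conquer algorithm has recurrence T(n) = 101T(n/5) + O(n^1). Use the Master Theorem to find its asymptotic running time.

Master Theorem for T(n) = 101T(n/5) + O(n^1):

a = 101, b = 5, c = 1
log_b(a) = log_5(101) = 2.8675

Case 1: c = 1 < log_5(101) = 2.8675
T(n) = O(n^(log_5 101))

For T(n) = 101T(n/5) + O(n^1): log_5(101) = 2.8675. This is Case 1 of the Master Theorem (c < log_b(a), work dominated by leaves), giving O(n^(log_5 101)).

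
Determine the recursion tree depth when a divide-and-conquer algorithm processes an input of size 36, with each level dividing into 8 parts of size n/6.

For divide and conquer with division factor 6:

Problem sizes at each level:
Level 0: 36
Level 1: 6
Level 2: 1

The root is level 0 and the size-1 base case is level 2 (the tree spans levels 0 through 2, i.e. 3 levels counting the root), so the depth is the number of divisions: log_6(36) = 2

The recursion tree depth is log_6(36) = 2. At each level, the problem size is divided by 6, so it takes 2 divisions to reduce to a base case of size 1. The algorithm makes 8 recursive calls at each level.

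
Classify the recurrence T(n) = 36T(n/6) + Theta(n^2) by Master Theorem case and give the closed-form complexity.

Master Theorem for T(n) = 36T(n/6) + O(n^2):

a = 36, b = 6, c = 2
log_b(a) = log_6(36) = 2.0000

Case 2: c = 2 = log_6(36) = 2.0000
T(n) = O(n^2 log n) = O(n^2 log n)

For T(n) = 36T(n/6) + O(n^2): log_6(36) = 2.0000. This is Case 2 of the Master Theorem (c = log_b(a), equal work at all levels), giving O(n^2 log n).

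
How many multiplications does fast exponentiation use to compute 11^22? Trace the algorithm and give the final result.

Computing 11^22 by squaring (build up from 11^1; each line after the first costs one multiplication):

11^1 = 11
11^2 = (11^1)^2 = 11^2 = 121
11^4 = (11^2)^2 = 121^2 = 14641
11^5 = 11 * 11^4 = 11 * 14641 = 161051
11^10 = (11^5)^2 = 161051^2 = 25937424601
11^11 = 11 * 11^10 = 11 * 25937424601 = 285311670611
11^22 = (11^11)^2 = 285311670611^2 = 81402749386839761113321

Result: 81402749386839761113321
Multiplications needed: 6 (6 lines after 11^1)

11^22 = 81402749386839761113321. Using exponentiation by squaring, this requires 6 multiplications. The key idea: if the exponent is even, square the half-power; if odd, multiply by the base once.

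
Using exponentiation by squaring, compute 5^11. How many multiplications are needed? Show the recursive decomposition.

Computing 5^11 by squaring (build up from 5^1; each line after the first costs one multiplication):

5^1 = 5
5^2 = (5^1)^2 = 5^2 = 25
5^4 = (5^2)^2 = 25^2 = 625
5^5 = 5 * 5^4 = 5 * 625 = 3125
5^10 = (5^5)^2 = 3125^2 = 9765625
5^11 = 5 * 5^10 = 5 * 9765625 = 48828125

Result: 48828125
Multiplications needed: 5 (5 lines after 5^1)

5^11 = 48828125. Using exponentiation by squaring, this requires 5 multiplications. The key idea: if the exponent is even, square the half-power; if odd, multiply by the base once.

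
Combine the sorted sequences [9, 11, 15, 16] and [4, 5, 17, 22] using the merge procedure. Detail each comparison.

Merging process:

Compare 9 vs 4: take 4 from right. Merged: [4]
Compare 9 vs 5: take 5 from right. Merged: [4, 5]
Compare 9 vs 17: take 9 from left. Merged: [4, 5, 9]
Compare 11 vs 17: take 11 from left. Merged: [4, 5, 9, 11]
Compare 15 vs 17: take 15 from left. Merged: [4, 5, 9, 11, 15]
Compare 16 vs 17: take 16 from left. Merged: [4, 5, 9, 11, 15, 16]
Append remaining from right: [17, 22]. Merged: [4, 5, 9, 11, 15, 16, 17, 22]

Final merged array: [4, 5, 9, 11, 15, 16, 17, 22]
Total comparisons: 6

The merged array is [4, 5, 9, 11, 15, 16, 17, 22], requiring 6 comparisons. The merge step runs in O(n) time where n is the total number of elements.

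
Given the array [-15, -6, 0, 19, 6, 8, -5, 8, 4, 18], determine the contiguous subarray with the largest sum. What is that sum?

Using Kadane's algorithm on [-15, -6, 0, 19, 6, 8, -5, 8, 4, 18]:

Scanning through the array:
Position 1 (value -6): max_ending_here = -6, max_so_far = -6
Position 2 (value 0): max_ending_here = 0, max_so_far = 0
Position 3 (value 19): max_ending_here = 19, max_so_far = 19
Position 4 (value 6): max_ending_here = 25, max_so_far = 25
Position 5 (value 8): max_ending_here = 33, max_so_far = 33
Position 6 (value -5): max_ending_here = 28, max_so_far = 33
Position 7 (value 8): max_ending_here = 36, max_so_far = 36
Position 8 (value 4): max_ending_here = 40, max_so_far = 40
Position 9 (value 18): max_ending_here = 58, max_so_far = 58

Maximum subarray: [0, 19, 6, 8, -5, 8, 4, 18]
Maximum sum: 58

The maximum subarray is [0, 19, 6, 8, -5, 8, 4, 18] with sum 58. This subarray runs from index 2 to index 9.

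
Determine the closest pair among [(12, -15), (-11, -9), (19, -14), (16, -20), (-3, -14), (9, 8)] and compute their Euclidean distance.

Computing all pairwise distances among 6 points:

d((12, -15), (-11, -9)) = 23.7697
d((12, -15), (19, -14)) = 7.0711
d((12, -15), (16, -20)) = 6.4031 <-- minimum
d((12, -15), (-3, -14)) = 15.0333
d((12, -15), (9, 8)) = 23.1948
d((-11, -9), (19, -14)) = 30.4138
d((-11, -9), (16, -20)) = 29.1548
d((-11, -9), (-3, -14)) = 9.434
d((-11, -9), (9, 8)) = 26.2488
d((19, -14), (16, -20)) = 6.7082
d((19, -14), (-3, -14)) = 22.0
d((19, -14), (9, 8)) = 24.1661
d((16, -20), (-3, -14)) = 19.9249
d((16, -20), (9, 8)) = 28.8617
d((-3, -14), (9, 8)) = 25.0599

Closest pair: (12, -15) and (16, -20) with distance 6.4031

The closest pair is (12, -15) and (16, -20) with Euclidean distance 6.4031. For 6 points, brute-force pairwise comparison is shown above. For large n, the divide-and-conquer algorithm (sort by x, recurse on halves, check the dividing strip) achieves O(n log n).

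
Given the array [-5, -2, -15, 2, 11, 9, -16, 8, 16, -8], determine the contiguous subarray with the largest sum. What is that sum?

Using Kadane's algorithm on [-5, -2, -15, 2, 11, 9, -16, 8, 16, -8]:

Scanning through the array:
Position 1 (value -2): max_ending_here = -2, max_so_far = -2
Position 2 (value -15): max_ending_here = -15, max_so_far = -2
Position 3 (value 2): max_ending_here = 2, max_so_far = 2
Position 4 (value 11): max_ending_here = 13, max_so_far = 13
Position 5 (value 9): max_ending_here = 22, max_so_far = 22
Position 6 (value -16): max_ending_here = 6, max_so_far = 22
Position 7 (value 8): max_ending_here = 14, max_so_far = 22
Position 8 (value 16): max_ending_here = 30, max_so_far = 30
Position 9 (value -8): max_ending_here = 22, max_so_far = 30

Maximum subarray: [2, 11, 9, -16, 8, 16]
Maximum sum: 30

The maximum subarray is [2, 11, 9, -16, 8, 16] with sum 30. This subarray runs from index 3 to index 8.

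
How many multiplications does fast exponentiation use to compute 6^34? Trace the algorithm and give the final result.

Computing 6^34 by squaring (build up from 6^1; each line after the first costs one multiplication):

6^1 = 6
6^2 = (6^1)^2 = 6^2 = 36
6^4 = (6^2)^2 = 36^2 = 1296
6^8 = (6^4)^2 = 1296^2 = 1679616
6^16 = (6^8)^2 = 1679616^2 = 2821109907456
6^17 = 6 * 6^16 = 6 * 2821109907456 = 16926659444736
6^34 = (6^17)^2 = 16926659444736^2 = 286511799958070431838109696

Result: 286511799958070431838109696
Multiplications needed: 6 (6 lines after 6^1)

6^34 = 286511799958070431838109696. Using exponentiation by squaring, this requires 6 multiplications. The key idea: if the exponent is even, square the half-power; if odd, multiply by the base once.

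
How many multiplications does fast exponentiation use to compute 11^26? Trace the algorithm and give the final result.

Computing 11^26 by squaring (build up from 11^1; each line after the first costs one multiplication):

11^1 = 11
11^2 = (11^1)^2 = 11^2 = 121
11^3 = 11 * 11^2 = 11 * 121 = 1331
11^6 = (11^3)^2 = 1331^2 = 1771561
11^12 = (11^6)^2 = 1771561^2 = 3138428376721
11^13 = 11 * 11^12 = 11 * 3138428376721 = 34522712143931
11^26 = (11^13)^2 = 34522712143931^2 = 1191817653772720942460132761

Result: 1191817653772720942460132761
Multiplications needed: 6 (6 lines after 11^1)

11^26 = 1191817653772720942460132761. Using exponentiation by squaring, this requires 6 multiplications. The key idea: if the exponent is even, square the half-power; if odd, multiply by the base once.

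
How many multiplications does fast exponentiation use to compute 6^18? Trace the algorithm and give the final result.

Computing 6^18 by squaring (build up from 6^1; each line after the first costs one multiplication):

6^1 = 6
6^2 = (6^1)^2 = 6^2 = 36
6^4 = (6^2)^2 = 36^2 = 1296
6^8 = (6^4)^2 = 1296^2 = 1679616
6^9 = 6 * 6^8 = 6 * 1679616 = 10077696
6^18 = (6^9)^2 = 10077696^2 = 101559956668416

Result: 101559956668416
Multiplications needed: 5 (5 lines after 6^1)

6^18 = 101559956668416. Using exponentiation by squaring, this requires 5 multiplications. The key idea: if the exponent is even, square the half-power; if odd, multiply by the base once.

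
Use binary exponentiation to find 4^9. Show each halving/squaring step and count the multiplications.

Computing 4^9 by squaring (build up from 4^1; each line after the first costs one multiplication):

4^1 = 4
4^2 = (4^1)^2 = 4^2 = 16
4^4 = (4^2)^2 = 16^2 = 256
4^8 = (4^4)^2 = 256^2 = 65536
4^9 = 4 * 4^8 = 4 * 65536 = 262144

Result: 262144
Multiplications needed: 4 (4 lines after 4^1)

4^9 = 262144. Using exponentiation by squaring, this requires 4 multiplications. The key idea: if the exponent is even, square the half-power; if odd, multiply by the base once.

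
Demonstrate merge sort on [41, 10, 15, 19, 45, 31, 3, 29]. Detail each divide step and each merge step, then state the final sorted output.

Merge sort trace:

Split: [41, 10, 15, 19, 45, 31, 3, 29] -> [41, 10, 15, 19] and [45, 31, 3, 29]
  Split: [41, 10, 15, 19] -> [41, 10] and [15, 19]
    Split: [41, 10] -> [41] and [10]
    Merge: [41] + [10] -> [10, 41]
    Split: [15, 19] -> [15] and [19]
    Merge: [15] + [19] -> [15, 19]
  Merge: [10, 41] + [15, 19] -> [10, 15, 19, 41]
  Split: [45, 31, 3, 29] -> [45, 31] and [3, 29]
    Split: [45, 31] -> [45] and [31]
    Merge: [45] + [31] -> [31, 45]
    Split: [3, 29] -> [3] and [29]
    Merge: [3] + [29] -> [3, 29]
  Merge: [31, 45] + [3, 29] -> [3, 29, 31, 45]
Merge: [10, 15, 19, 41] + [3, 29, 31, 45] -> [3, 10, 15, 19, 29, 31, 41, 45]

Final sorted array: [3, 10, 15, 19, 29, 31, 41, 45]

The merge sort proceeds by recursively splitting the array and merging sorted halves.
After all merges, the sorted array is [3, 10, 15, 19, 29, 31, 41, 45].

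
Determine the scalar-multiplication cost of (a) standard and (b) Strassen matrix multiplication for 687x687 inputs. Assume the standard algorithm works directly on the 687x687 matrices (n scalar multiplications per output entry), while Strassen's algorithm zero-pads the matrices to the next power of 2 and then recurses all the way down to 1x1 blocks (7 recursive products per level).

Matrix multiplication for 687x687 matrices:

Strassen's algorithm requires power-of-2 dimensions. Pad 687x687 to 1024x1024 (next power of 2).

Standard algorithm: 687^3 = 324242703 multiplications
Strassen's algorithm: 7^(log2(1024)) = 7^10 = 282475249 multiplications
Savings: 324242703 - 282475249 = 41767454 multiplications

Standard: 324242703 multiplications (687^3). Strassen: 282475249 multiplications (7^10, after padding to 1024x1024). Strassen reduces 8 recursive multiplications to 7 at each level.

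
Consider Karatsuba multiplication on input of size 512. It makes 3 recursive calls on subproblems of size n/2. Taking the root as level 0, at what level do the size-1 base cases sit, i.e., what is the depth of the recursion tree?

For divide and conquer with division factor 2:

Problem sizes at each level:
Level 0: 512
Level 1: 256
Level 2: 128
Level 3: 64
Level 4: 32
Level 5: 16
Level 6: 8
Level 7: 4
Level 8: 2
Level 9: 1

The root is level 0 and the size-1 base case is level 9 (the tree spans levels 0 through 9, i.e. 10 levels counting the root), so the depth is the number of divisions: log_2(512) = 9

The recursion tree depth is log_2(512) = 9. At each level, the problem size is divided by 2, so it takes 9 divisions to reduce to a base case of size 1. The algorithm makes 3 recursive calls at each level.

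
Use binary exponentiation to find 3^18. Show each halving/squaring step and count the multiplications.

Computing 3^18 by squaring (build up from 3^1; each line after the first costs one multiplication):

3^1 = 3
3^2 = (3^1)^2 = 3^2 = 9
3^4 = (3^2)^2 = 9^2 = 81
3^8 = (3^4)^2 = 81^2 = 6561
3^9 = 3 * 3^8 = 3 * 6561 = 19683
3^18 = (3^9)^2 = 19683^2 = 387420489

Result: 387420489
Multiplications needed: 5 (5 lines after 3^1)

3^18 = 387420489. Using exponentiation by squaring, this requires 5 multiplications. The key idea: if the exponent is even, square the half-power; if odd, multiply by the base once.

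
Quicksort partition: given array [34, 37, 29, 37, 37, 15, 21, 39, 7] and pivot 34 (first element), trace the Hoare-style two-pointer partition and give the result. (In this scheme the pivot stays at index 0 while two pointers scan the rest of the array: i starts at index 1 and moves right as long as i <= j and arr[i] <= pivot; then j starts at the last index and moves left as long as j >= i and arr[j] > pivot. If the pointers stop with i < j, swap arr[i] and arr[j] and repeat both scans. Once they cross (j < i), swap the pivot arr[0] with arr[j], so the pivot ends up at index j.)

Hoare-style two-pointer partition with pivot = 34:

Initial array: [34, 37, 29, 37, 37, 15, 21, 39, 7]

Pointers start at i = 1, j = 8.
i stops at index 1 (arr[1]=37 > 34), j stops at index 8 (arr[8]=7 <= 34): swap arr[1] and arr[8], array becomes [34, 7, 29, 37, 37, 15, 21, 39, 37]
i stops at index 3 (arr[3]=37 > 34), j stops at index 6 (arr[6]=21 <= 34): swap arr[3] and arr[6], array becomes [34, 7, 29, 21, 37, 15, 37, 39, 37]
i stops at index 4 (arr[4]=37 > 34), j stops at index 5 (arr[5]=15 <= 34): swap arr[4] and arr[5], array becomes [34, 7, 29, 21, 15, 37, 37, 39, 37]
i ends at 5, j ends at 4: the pointers have crossed (j < i), so scanning stops.

Swap pivot arr[0] with arr[4] to place pivot at position 4: [15, 7, 29, 21, 34, 37, 37, 39, 37]
Pivot position: 4

After partitioning with pivot 34, the array becomes [15, 7, 29, 21, 34, 37, 37, 39, 37]. The pivot is placed at index 4. All elements to the left of the pivot are <= 34, and all elements to the right are > 34.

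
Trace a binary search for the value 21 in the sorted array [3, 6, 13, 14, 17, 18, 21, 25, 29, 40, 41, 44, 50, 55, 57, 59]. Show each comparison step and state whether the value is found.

Binary search for 21 in [3, 6, 13, 14, 17, 18, 21, 25, 29, 40, 41, 44, 50, 55, 57, 59]:

lo=0, hi=15, mid=7, arr[mid]=25 -> 25 > 21, search left half
lo=0, hi=6, mid=3, arr[mid]=14 -> 14 < 21, search right half
lo=4, hi=6, mid=5, arr[mid]=18 -> 18 < 21, search right half
lo=6, hi=6, mid=6, arr[mid]=21 -> Found target at index 6!

Binary search finds 21 at index 6 after 4 comparisons. The search repeatedly halves the search space by comparing with the middle element.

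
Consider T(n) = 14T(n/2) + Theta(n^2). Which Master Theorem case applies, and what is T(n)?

Master Theorem for T(n) = 14T(n/2) + O(n^2):

a = 14, b = 2, c = 2
log_b(a) = log_2(14) = 3.8074

Case 1: c = 2 < log_2(14) = 3.8074
T(n) = O(n^(log_2 14))

For T(n) = 14T(n/2) + O(n^2): log_2(14) = 3.8074. This is Case 1 of the Master Theorem (c < log_b(a), work dominated by leaves), giving O(n^(log_2 14)).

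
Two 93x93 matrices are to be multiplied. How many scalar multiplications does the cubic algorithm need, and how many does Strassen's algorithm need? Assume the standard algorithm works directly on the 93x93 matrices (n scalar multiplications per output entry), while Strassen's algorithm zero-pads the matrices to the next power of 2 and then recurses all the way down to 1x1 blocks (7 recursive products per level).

Matrix multiplication for 93x93 matrices:

Strassen's algorithm requires power-of-2 dimensions. Pad 93x93 to 128x128 (next power of 2).

Standard algorithm: 93^3 = 804357 multiplications
Strassen's algorithm: 7^(log2(128)) = 7^7 = 823543 multiplications
Difference: 804357 - 823543 = -19186 (Strassen uses MORE here due to padding overhead — for small or just-over-power-of-2 n, padding can outweigh the per-level savings)

Standard: 804357 multiplications (93^3). Strassen: 823543 multiplications (7^7, after padding to 128x128). Strassen reduces 8 recursive multiplications to 7 at each level.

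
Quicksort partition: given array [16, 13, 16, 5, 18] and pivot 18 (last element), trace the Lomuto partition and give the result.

Lomuto partition with pivot = 18:

Initial array: [16, 13, 16, 5, 18]

arr[0]=16 <= 18: swap with position 0, array becomes [16, 13, 16, 5, 18]
arr[1]=13 <= 18: swap with position 1, array becomes [16, 13, 16, 5, 18]
arr[2]=16 <= 18: swap with position 2, array becomes [16, 13, 16, 5, 18]
arr[3]=5 <= 18: swap with position 3, array becomes [16, 13, 16, 5, 18]

Place pivot at position 4: [16, 13, 16, 5, 18]
Pivot position: 4

After partitioning with pivot 18, the array becomes [16, 13, 16, 5, 18]. The pivot is placed at index 4. All elements to the left of the pivot are <= 18, and all elements to the right are > 18.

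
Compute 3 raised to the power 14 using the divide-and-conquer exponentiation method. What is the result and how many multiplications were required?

Computing 3^14 by squaring (build up from 3^1; each line after the first costs one multiplication):

3^1 = 3
3^2 = (3^1)^2 = 3^2 = 9
3^3 = 3 * 3^2 = 3 * 9 = 27
3^6 = (3^3)^2 = 27^2 = 729
3^7 = 3 * 3^6 = 3 * 729 = 2187
3^14 = (3^7)^2 = 2187^2 = 4782969

Result: 4782969
Multiplications needed: 5 (5 lines after 3^1)

3^14 = 4782969. Using exponentiation by squaring, this requires 5 multiplications. The key idea: if the exponent is even, square the half-power; if odd, multiply by the base once.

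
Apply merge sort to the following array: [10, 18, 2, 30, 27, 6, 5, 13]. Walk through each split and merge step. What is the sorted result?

Merge sort trace:

Split: [10, 18, 2, 30, 27, 6, 5, 13] -> [10, 18, 2, 30] and [27, 6, 5, 13]
  Split: [10, 18, 2, 30] -> [10, 18] and [2, 30]
    Split: [10, 18] -> [10] and [18]
    Merge: [10] + [18] -> [10, 18]
    Split: [2, 30] -> [2] and [30]
    Merge: [2] + [30] -> [2, 30]
  Merge: [10, 18] + [2, 30] -> [2, 10, 18, 30]
  Split: [27, 6, 5, 13] -> [27, 6] and [5, 13]
    Split: [27, 6] -> [27] and [6]
    Merge: [27] + [6] -> [6, 27]
    Split: [5, 13] -> [5] and [13]
    Merge: [5] + [13] -> [5, 13]
  Merge: [6, 27] + [5, 13] -> [5, 6, 13, 27]
Merge: [2, 10, 18, 30] + [5, 6, 13, 27] -> [2, 5, 6, 10, 13, 18, 27, 30]

Final sorted array: [2, 5, 6, 10, 13, 18, 27, 30]

The merge sort proceeds by recursively splitting the array and merging sorted halves.
After all merges, the sorted array is [2, 5, 6, 10, 13, 18, 27, 30].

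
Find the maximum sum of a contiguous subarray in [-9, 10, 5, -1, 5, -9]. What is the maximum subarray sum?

Using Kadane's algorithm on [-9, 10, 5, -1, 5, -9]:

Scanning through the array:
Position 1 (value 10): max_ending_here = 10, max_so_far = 10
Position 2 (value 5): max_ending_here = 15, max_so_far = 15
Position 3 (value -1): max_ending_here = 14, max_so_far = 15
Position 4 (value 5): max_ending_here = 19, max_so_far = 19
Position 5 (value -9): max_ending_here = 10, max_so_far = 19

Maximum subarray: [10, 5, -1, 5]
Maximum sum: 19

The maximum subarray is [10, 5, -1, 5] with sum 19. This subarray runs from index 1 to index 4.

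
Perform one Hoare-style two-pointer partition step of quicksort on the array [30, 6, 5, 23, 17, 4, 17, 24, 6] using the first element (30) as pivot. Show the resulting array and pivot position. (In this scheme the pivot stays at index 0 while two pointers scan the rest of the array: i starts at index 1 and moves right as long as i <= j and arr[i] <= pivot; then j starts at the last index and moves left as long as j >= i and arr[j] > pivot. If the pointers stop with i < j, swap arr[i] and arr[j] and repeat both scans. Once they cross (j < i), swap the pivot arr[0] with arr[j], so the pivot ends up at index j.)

Hoare-style two-pointer partition with pivot = 30:

Initial array: [30, 6, 5, 23, 17, 4, 17, 24, 6]

Pointers start at i = 1, j = 8.
i ends at 9, j ends at 8: the pointers have crossed (j < i), so scanning stops.

Swap pivot arr[0] with arr[8] to place pivot at position 8: [6, 6, 5, 23, 17, 4, 17, 24, 30]
Pivot position: 8

After partitioning with pivot 30, the array becomes [6, 6, 5, 23, 17, 4, 17, 24, 30]. The pivot is placed at index 8. All elements to the left of the pivot are <= 30, and all elements to the right are > 30.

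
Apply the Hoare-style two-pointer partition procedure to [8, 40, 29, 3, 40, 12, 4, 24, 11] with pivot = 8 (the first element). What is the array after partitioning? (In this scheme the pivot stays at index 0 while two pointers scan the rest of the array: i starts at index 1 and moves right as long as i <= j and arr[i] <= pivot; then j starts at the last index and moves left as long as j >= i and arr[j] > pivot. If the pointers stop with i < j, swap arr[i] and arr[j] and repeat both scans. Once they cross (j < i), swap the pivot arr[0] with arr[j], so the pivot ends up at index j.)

Hoare-style two-pointer partition with pivot = 8:

Initial array: [8, 40, 29, 3, 40, 12, 4, 24, 11]

Pointers start at i = 1, j = 8.
i stops at index 1 (arr[1]=40 > 8), j stops at index 6 (arr[6]=4 <= 8): swap arr[1] and arr[6], array becomes [8, 4, 29, 3, 40, 12, 40, 24, 11]
i stops at index 2 (arr[2]=29 > 8), j stops at index 3 (arr[3]=3 <= 8): swap arr[2] and arr[3], array becomes [8, 4, 3, 29, 40, 12, 40, 24, 11]
i ends at 3, j ends at 2: the pointers have crossed (j < i), so scanning stops.

Swap pivot arr[0] with arr[2] to place pivot at position 2: [3, 4, 8, 29, 40, 12, 40, 24, 11]
Pivot position: 2

After partitioning with pivot 8, the array becomes [3, 4, 8, 29, 40, 12, 40, 24, 11]. The pivot is placed at index 2. All elements to the left of the pivot are <= 8, and all elements to the right are > 8.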